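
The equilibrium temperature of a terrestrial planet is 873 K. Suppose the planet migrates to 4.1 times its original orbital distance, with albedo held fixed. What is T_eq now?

T_eq ≈ 431 K

T_eq ∝ L^(1/4) · d^(−1/2).
T′ = 873 / 4.1^(1/2) = 431 K.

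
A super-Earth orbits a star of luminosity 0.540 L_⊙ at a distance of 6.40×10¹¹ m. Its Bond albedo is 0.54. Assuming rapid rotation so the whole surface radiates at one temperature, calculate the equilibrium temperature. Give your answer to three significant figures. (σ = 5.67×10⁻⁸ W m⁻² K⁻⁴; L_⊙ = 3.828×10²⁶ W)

L = 0.540 × 3.828×10²⁶ = 2.07×10²⁶ W.
Flux: S = L/(4πd²) = 2.07×10²⁶/(4π×(6.40×10¹¹)²) = 40.2 W m⁻².
Energy balance: absorbed = emitted ⇒ πR²·S(1−A) = 4πR²·σT_eq⁴, so T_eq⁴ = S(1−A)/(4σ).
T_eq = [40.2 × 0.46 / (4 × 5.67×10⁻⁸)]^(1/4) = (8.15×10⁷)^(1/4) = 95.0 K.

T_eq ≈ 95.0 K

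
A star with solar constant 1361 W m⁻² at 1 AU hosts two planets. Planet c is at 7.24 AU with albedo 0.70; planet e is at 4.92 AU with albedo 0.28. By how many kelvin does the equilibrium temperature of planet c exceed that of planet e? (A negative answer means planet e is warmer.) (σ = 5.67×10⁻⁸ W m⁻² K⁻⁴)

T_eq = [S₀(1−A)/(4σd²)]^(1/4), so T ∝ (1−A)^(1/4) / √d.
T₁ = [1361×0.30/(4×5.67×10⁻⁸×7.24²)]^(1/4) = 76.55 K.
T₂ = [1361×0.72/(4×5.67×10⁻⁸×4.92²)]^(1/4) = 115.59 K.

ΔT ≈ -39.0 K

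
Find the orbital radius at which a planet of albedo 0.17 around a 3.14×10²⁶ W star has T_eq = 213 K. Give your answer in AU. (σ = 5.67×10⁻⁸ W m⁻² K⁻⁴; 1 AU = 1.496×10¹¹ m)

From T_eq⁴ = L(1−A)/(16πσd²): d = √[L(1−A)/(16πσT_eq⁴)].
d = √[3.14×10²⁶ × 0.83 / (16π × 5.67×10⁻⁸ × (213)⁴)] = 2.11×10¹¹ m = 1.41 AU.

d ≈ 1.41 AU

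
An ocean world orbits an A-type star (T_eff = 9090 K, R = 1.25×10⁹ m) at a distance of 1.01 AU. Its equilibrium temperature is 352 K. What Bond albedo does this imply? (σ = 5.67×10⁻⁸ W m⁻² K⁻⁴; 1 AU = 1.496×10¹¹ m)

A ≈ 0.87

d = 1.01 AU = 1.51×10¹¹ m.
L = 4πR_⋆²σT_⋆⁴ = 4π(1.25×10⁹)² × 5.67×10⁻⁸ × (9090)⁴ = 7.60×10²⁷ W.
S = L/(4πd²) = 2.65×10⁴ W m⁻².
From T_eq⁴ = S(1−A)/(4σ): 1−A = 4σT_eq⁴/S.
1−A = 4 × 5.67×10⁻⁸ × (352)⁴ / 2.65×10⁴ = 0.131.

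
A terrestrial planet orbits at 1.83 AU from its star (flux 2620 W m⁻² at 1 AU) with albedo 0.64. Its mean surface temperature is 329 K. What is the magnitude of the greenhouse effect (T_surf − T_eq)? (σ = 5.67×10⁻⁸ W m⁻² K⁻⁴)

ΔT ≈ 141.3 K

S = 2620/1.83² = 782.3 W m⁻².
T_eq = [S(1−A)/(4σ)]^(1/4) = [782.3×0.36/(4×5.67×10⁻⁸)]^(1/4) = 187.7 K.
ΔT = T_surf − T_eq = 329 − 187.7.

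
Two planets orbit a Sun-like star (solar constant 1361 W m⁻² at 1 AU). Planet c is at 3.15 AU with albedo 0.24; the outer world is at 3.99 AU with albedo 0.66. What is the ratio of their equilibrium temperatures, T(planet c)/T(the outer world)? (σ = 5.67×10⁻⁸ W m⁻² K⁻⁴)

T₁/T₂ ≈ 1.376

T_eq = [S₀(1−A)/(4σd²)]^(1/4), so T ∝ (1−A)^(1/4) / √d.
T₁ = [1361×0.76/(4×5.67×10⁻⁸×3.15²)]^(1/4) = 146.42 K.
T₂ = [1361×0.34/(4×5.67×10⁻⁸×3.99²)]^(1/4) = 106.40 K.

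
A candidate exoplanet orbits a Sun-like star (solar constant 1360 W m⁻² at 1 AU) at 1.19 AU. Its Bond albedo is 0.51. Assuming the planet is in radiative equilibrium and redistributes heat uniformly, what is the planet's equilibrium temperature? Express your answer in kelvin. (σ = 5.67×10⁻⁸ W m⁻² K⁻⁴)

Flux at 1.19 AU: S = 1360/1.19² = 960 W m⁻².
Energy balance: absorbed = emitted ⇒ πR²·S(1−A) = 4πR²·σT_eq⁴, so T_eq⁴ = S(1−A)/(4σ).
T_eq = [960 × 0.49 / (4 × 5.67×10⁻⁸)]^(1/4) = (2.07×10⁹)^(1/4) = 213 K.

T_eq ≈ 213 K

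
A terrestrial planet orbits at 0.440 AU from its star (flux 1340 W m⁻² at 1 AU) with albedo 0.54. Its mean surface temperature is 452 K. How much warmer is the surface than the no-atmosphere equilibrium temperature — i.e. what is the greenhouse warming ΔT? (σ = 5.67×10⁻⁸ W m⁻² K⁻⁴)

ΔT ≈ 107.8 K

S = 1340/0.440² = 6921 W m⁻².
T_eq = [S(1−A)/(4σ)]^(1/4) = [6921×0.46/(4×5.67×10⁻⁸)]^(1/4) = 344.2 K.
ΔT = T_surf − T_eq = 452 − 344.2.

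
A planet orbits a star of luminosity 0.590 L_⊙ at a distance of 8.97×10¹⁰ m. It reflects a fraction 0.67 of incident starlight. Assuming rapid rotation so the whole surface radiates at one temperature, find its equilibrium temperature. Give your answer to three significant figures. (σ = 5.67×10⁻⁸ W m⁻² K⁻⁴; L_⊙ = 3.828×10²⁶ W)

L = 0.590 × 3.828×10²⁶ = 2.26×10²⁶ W.
Flux: S = L/(4πd²) = 2.26×10²⁶/(4π×(8.97×10¹⁰)²) = 2230 W m⁻².
Energy balance: absorbed = emitted ⇒ πR²·S(1−A) = 4πR²·σT_eq⁴, so T_eq⁴ = S(1−A)/(4σ).
T_eq = [2230 × 0.33 / (4 × 5.67×10⁻⁸)]^(1/4) = (3.25×10⁹)^(1/4) = 239 K.

T_eq ≈ 239 K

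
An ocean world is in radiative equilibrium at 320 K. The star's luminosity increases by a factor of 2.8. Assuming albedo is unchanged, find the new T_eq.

T_eq ∝ L^(1/4) · d^(−1/2).
T′ = 320 × 2.8^(1/4) = 414 K.

T_eq ≈ 414 K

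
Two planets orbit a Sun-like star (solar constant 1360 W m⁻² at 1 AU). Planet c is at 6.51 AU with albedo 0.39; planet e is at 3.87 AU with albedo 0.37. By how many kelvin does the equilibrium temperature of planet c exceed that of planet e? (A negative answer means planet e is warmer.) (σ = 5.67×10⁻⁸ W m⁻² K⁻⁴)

ΔT ≈ -29.6 K

T_eq = [S₀(1−A)/(4σd²)]^(1/4), so T ∝ (1−A)^(1/4) / √d.
T₁ = [1360×0.61/(4×5.67×10⁻⁸×6.51²)]^(1/4) = 96.39 K.
T₂ = [1360×0.63/(4×5.67×10⁻⁸×3.87²)]^(1/4) = 126.02 K.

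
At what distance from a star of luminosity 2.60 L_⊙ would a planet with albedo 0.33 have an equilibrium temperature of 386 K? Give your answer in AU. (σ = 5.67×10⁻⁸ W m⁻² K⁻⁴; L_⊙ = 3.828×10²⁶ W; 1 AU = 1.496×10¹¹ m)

d ≈ 0.686 AU

L = 2.60 × 3.828×10²⁶ = 9.95×10²⁶ W.
From T_eq⁴ = L(1−A)/(16πσd²): d = √[L(1−A)/(16πσT_eq⁴)].
d = √[9.95×10²⁶ × 0.67 / (16π × 5.67×10⁻⁸ × (386)⁴)] = 1.03×10¹¹ m = 0.686 AU.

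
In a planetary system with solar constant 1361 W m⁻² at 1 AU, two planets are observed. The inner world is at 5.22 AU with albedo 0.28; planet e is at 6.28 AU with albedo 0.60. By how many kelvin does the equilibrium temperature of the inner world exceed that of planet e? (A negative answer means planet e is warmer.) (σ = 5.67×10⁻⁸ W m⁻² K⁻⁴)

T_eq = [S₀(1−A)/(4σd²)]^(1/4), so T ∝ (1−A)^(1/4) / √d.
T₁ = [1361×0.72/(4×5.67×10⁻⁸×5.22²)]^(1/4) = 112.22 K.
T₂ = [1361×0.40/(4×5.67×10⁻⁸×6.28²)]^(1/4) = 88.33 K.

ΔT ≈ 23.9 K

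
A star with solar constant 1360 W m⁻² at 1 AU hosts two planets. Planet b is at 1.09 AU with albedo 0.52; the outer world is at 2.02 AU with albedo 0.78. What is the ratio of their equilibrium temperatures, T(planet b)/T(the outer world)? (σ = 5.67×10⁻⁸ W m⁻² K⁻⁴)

T₁/T₂ ≈ 1.655

T_eq = [S₀(1−A)/(4σd²)]^(1/4), so T ∝ (1−A)^(1/4) / √d.
T₁ = [1360×0.48/(4×5.67×10⁻⁸×1.09²)]^(1/4) = 221.86 K.
T₂ = [1360×0.22/(4×5.67×10⁻⁸×2.02²)]^(1/4) = 134.09 K.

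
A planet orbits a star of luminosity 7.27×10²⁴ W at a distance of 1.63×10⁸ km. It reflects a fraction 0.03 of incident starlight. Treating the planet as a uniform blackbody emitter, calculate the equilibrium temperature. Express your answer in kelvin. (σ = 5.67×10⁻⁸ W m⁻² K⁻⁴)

d = 1.63×10⁸ km = 1.63×10¹¹ m.
Flux: S = L/(4πd²) = 7.27×10²⁴/(4π×(1.63×10¹¹)²) = 21.8 W m⁻².
Energy balance: absorbed = emitted ⇒ πR²·S(1−A) = 4πR²·σT_eq⁴, so T_eq⁴ = S(1−A)/(4σ).
T_eq = [21.8 × 0.97 / (4 × 5.67×10⁻⁸)]^(1/4) = (9.31×10⁷)^(1/4) = 98.2 K.

T_eq ≈ 98.2 K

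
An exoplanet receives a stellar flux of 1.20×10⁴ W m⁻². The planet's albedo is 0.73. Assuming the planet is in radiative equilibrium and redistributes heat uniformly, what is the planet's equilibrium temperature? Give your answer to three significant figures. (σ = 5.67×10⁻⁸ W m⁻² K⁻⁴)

Energy balance: absorbed = emitted ⇒ πR²·S(1−A) = 4πR²·σT_eq⁴, so T_eq⁴ = S(1−A)/(4σ).
T_eq = [1.20×10⁴ × 0.27 / (4 × 5.67×10⁻⁸)]^(1/4) = (1.43×10¹⁰)^(1/4) = 346 K.

T_eq ≈ 346 K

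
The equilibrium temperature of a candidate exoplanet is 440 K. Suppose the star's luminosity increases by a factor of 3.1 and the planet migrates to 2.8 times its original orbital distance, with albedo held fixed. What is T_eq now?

T_eq ≈ 349 K

T_eq ∝ L^(1/4) · d^(−1/2).
T′ = 440 × 3.1^(1/4) / 2.8^(1/2) = 349 K.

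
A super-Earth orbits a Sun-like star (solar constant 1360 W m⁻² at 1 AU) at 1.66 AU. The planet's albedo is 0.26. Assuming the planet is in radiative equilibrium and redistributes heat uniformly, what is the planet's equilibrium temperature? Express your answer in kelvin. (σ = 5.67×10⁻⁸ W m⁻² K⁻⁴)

Flux at 1.66 AU: S = 1360/1.66² = 494 W m⁻².
Energy balance: absorbed = emitted ⇒ πR²·S(1−A) = 4πR²·σT_eq⁴, so T_eq⁴ = S(1−A)/(4σ).
T_eq = [494 × 0.74 / (4 × 5.67×10⁻⁸)]^(1/4) = (1.61×10⁹)^(1/4) = 200 K.

T_eq ≈ 200 K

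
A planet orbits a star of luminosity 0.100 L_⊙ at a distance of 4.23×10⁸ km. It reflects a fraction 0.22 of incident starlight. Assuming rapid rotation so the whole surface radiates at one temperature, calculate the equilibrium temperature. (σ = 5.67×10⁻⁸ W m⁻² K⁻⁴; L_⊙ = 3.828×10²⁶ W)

d = 4.23×10⁸ km = 4.23×10¹¹ m.
L = 0.100 × 3.828×10²⁶ = 3.83×10²⁵ W.
Flux: S = L/(4πd²) = 3.83×10²⁵/(4π×(4.23×10¹¹)²) = 17.0 W m⁻².
Energy balance: absorbed = emitted ⇒ πR²·S(1−A) = 4πR²·σT_eq⁴, so T_eq⁴ = S(1−A)/(4σ).
T_eq = [17.0 × 0.78 / (4 × 5.67×10⁻⁸)]^(1/4) = (5.86×10⁷)^(1/4) = 87.5 K.

T_eq ≈ 87.5 K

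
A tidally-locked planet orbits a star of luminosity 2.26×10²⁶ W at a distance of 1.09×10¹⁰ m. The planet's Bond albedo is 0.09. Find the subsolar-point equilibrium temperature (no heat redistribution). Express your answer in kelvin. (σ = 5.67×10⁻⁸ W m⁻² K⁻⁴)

T_ss ≈ 1250 K

Flux: S = L/(4πd²) = 2.26×10²⁶/(4π×(1.09×10¹⁰)²) = 1.51×10⁵ W m⁻².
At the subsolar point the surface absorbs S(1−A) and emits σT⁴ per unit area — no factor of 4, since only the local patch is in balance.
T = [1.51×10⁵ × 0.91 / 5.67×10⁻⁸]^(1/4) = (2.43×10¹²)^(1/4) = 1250 K.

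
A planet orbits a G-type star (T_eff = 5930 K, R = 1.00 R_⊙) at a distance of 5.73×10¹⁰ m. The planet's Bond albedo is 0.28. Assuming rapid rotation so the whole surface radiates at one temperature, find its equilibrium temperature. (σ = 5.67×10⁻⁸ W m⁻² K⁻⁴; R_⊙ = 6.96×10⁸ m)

T_eq ≈ 426 K

R_⋆ = 1.00 × 6.96×10⁸ = 6.96×10⁸ m.
L = 4πR_⋆²σT_⋆⁴ = 4π(6.96×10⁸)² × 5.67×10⁻⁸ × (5930)⁴ = 4.27×10²⁶ W.
S = L/(4πd²) = 1.03×10⁴ W m⁻².
Energy balance: absorbed = emitted ⇒ πR²·S(1−A) = 4πR²·σT_eq⁴, so T_eq⁴ = S(1−A)/(4σ).
T_eq = [1.03×10⁴ × 0.72 / (4 × 5.67×10⁻⁸)]^(1/4) = (3.28×10¹⁰)^(1/4) = 426 K.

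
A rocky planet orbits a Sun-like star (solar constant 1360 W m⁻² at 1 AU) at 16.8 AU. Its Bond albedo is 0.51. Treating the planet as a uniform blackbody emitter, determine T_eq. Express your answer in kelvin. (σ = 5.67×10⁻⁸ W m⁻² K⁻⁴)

Flux at 16.8 AU: S = 1360/16.8² = 4.82 W m⁻².
Energy balance: absorbed = emitted ⇒ πR²·S(1−A) = 4πR²·σT_eq⁴, so T_eq⁴ = S(1−A)/(4σ).
T_eq = [4.82 × 0.49 / (4 × 5.67×10⁻⁸)]^(1/4) = (1.04×10⁷)^(1/4) = 56.8 K.

T_eq ≈ 56.8 K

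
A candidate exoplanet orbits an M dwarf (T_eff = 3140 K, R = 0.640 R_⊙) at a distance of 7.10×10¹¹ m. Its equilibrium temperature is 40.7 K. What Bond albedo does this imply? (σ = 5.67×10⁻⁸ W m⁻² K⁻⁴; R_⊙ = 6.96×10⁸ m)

R_⋆ = 0.640 × 6.96×10⁸ = 4.45×10⁸ m.
L = 4πR_⋆²σT_⋆⁴ = 4π(4.45×10⁸)² × 5.67×10⁻⁸ × (3140)⁴ = 1.37×10²⁵ W.
S = L/(4πd²) = 2.17 W m⁻².
From T_eq⁴ = S(1−A)/(4σ): 1−A = 4σT_eq⁴/S.
1−A = 4 × 5.67×10⁻⁸ × (40.7)⁴ / 2.17 = 0.287.

A ≈ 0.71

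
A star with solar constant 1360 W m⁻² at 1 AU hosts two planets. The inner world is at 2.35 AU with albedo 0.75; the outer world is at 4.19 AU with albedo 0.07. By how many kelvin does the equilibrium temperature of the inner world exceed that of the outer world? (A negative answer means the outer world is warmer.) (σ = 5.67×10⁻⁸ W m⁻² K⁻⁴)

ΔT ≈ -5.1 K

T_eq = [S₀(1−A)/(4σd²)]^(1/4), so T ∝ (1−A)^(1/4) / √d.
T₁ = [1360×0.25/(4×5.67×10⁻⁸×2.35²)]^(1/4) = 128.36 K.
T₂ = [1360×0.93/(4×5.67×10⁻⁸×4.19²)]^(1/4) = 133.50 K.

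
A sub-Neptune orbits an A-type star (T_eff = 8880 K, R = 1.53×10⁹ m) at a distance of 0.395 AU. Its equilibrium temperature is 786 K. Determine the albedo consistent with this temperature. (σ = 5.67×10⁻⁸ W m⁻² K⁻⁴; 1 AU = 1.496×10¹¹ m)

A ≈ 0.63

d = 0.395 AU = 5.91×10¹⁰ m.
L = 4πR_⋆²σT_⋆⁴ = 4π(1.53×10⁹)² × 5.67×10⁻⁸ × (8880)⁴ = 1.04×10²⁸ W.
S = L/(4πd²) = 2.36×10⁵ W m⁻².
From T_eq⁴ = S(1−A)/(4σ): 1−A = 4σT_eq⁴/S.
1−A = 4 × 5.67×10⁻⁸ × (786)⁴ / 2.36×10⁵ = 0.366.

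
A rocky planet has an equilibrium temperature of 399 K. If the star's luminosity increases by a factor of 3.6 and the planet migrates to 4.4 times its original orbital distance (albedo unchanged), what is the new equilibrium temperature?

T_eq ∝ L^(1/4) · d^(−1/2).
T′ = 399 × 3.6^(1/4) / 4.4^(1/2) = 262 K.

T_eq ≈ 262 K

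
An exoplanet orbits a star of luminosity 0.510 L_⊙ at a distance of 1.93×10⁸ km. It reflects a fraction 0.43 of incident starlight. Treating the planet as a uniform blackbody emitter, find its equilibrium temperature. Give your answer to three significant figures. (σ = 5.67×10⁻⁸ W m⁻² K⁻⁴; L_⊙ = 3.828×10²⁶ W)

d = 1.93×10⁸ km = 1.93×10¹¹ m.
L = 0.510 × 3.828×10²⁶ = 1.95×10²⁶ W.
Flux: S = L/(4πd²) = 1.95×10²⁶/(4π×(1.93×10¹¹)²) = 417 W m⁻².
Energy balance: absorbed = emitted ⇒ πR²·S(1−A) = 4πR²·σT_eq⁴, so T_eq⁴ = S(1−A)/(4σ).
T_eq = [417 × 0.57 / (4 × 5.67×10⁻⁸)]^(1/4) = (1.05×10⁹)^(1/4) = 180 K.

T_eq ≈ 180 K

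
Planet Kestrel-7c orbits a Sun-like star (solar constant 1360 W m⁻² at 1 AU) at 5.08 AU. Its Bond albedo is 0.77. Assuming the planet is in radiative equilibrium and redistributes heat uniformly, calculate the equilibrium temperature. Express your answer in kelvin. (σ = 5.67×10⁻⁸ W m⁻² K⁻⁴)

T_eq ≈ 85.5 K

Flux at 5.08 AU: S = 1360/5.08² = 52.7 W m⁻².
Energy balance: absorbed = emitted ⇒ πR²·S(1−A) = 4πR²·σT_eq⁴, so T_eq⁴ = S(1−A)/(4σ).
T_eq = [52.7 × 0.23 / (4 × 5.67×10⁻⁸)]^(1/4) = (5.34×10⁷)^(1/4) = 85.5 K.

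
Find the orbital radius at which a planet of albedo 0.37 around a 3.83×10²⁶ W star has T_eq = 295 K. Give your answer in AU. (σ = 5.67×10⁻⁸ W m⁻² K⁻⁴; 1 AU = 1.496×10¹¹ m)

From T_eq⁴ = L(1−A)/(16πσd²): d = √[L(1−A)/(16πσT_eq⁴)].
d = √[3.83×10²⁶ × 0.63 / (16π × 5.67×10⁻⁸ × (295)⁴)] = 1.06×10¹¹ m = 0.707 AU.

d ≈ 0.707 AU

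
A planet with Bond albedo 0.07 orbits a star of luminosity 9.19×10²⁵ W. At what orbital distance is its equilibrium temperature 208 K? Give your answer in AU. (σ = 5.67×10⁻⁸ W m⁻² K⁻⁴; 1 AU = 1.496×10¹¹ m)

d ≈ 0.846 AU

From T_eq⁴ = L(1−A)/(16πσd²): d = √[L(1−A)/(16πσT_eq⁴)].
d = √[9.19×10²⁵ × 0.93 / (16π × 5.67×10⁻⁸ × (208)⁴)] = 1.27×10¹¹ m = 0.846 AU.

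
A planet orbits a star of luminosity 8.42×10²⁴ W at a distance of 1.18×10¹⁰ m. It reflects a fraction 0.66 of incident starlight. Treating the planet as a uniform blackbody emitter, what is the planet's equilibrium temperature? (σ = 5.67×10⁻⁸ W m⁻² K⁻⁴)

T_eq ≈ 291 K

Flux: S = L/(4πd²) = 8.42×10²⁴/(4π×(1.18×10¹⁰)²) = 4810 W m⁻².
Energy balance: absorbed = emitted ⇒ πR²·S(1−A) = 4πR²·σT_eq⁴, so T_eq⁴ = S(1−A)/(4σ).
T_eq = [4810 × 0.34 / (4 × 5.67×10⁻⁸)]^(1/4) = (7.21×10⁹)^(1/4) = 291 K.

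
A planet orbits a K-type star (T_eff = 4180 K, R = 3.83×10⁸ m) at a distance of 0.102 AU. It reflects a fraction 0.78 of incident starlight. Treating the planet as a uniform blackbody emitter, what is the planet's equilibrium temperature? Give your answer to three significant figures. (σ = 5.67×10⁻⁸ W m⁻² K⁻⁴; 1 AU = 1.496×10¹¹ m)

T_eq ≈ 321 K

d = 0.102 AU = 1.53×10¹⁰ m.
L = 4πR_⋆²σT_⋆⁴ = 4π(3.83×10⁸)² × 5.67×10⁻⁸ × (4180)⁴ = 3.19×10²⁵ W.
S = L/(4πd²) = 1.09×10⁴ W m⁻².
Energy balance: absorbed = emitted ⇒ πR²·S(1−A) = 4πR²·σT_eq⁴, so T_eq⁴ = S(1−A)/(4σ).
T_eq = [1.09×10⁴ × 0.22 / (4 × 5.67×10⁻⁸)]^(1/4) = (1.06×10¹⁰)^(1/4) = 321 K.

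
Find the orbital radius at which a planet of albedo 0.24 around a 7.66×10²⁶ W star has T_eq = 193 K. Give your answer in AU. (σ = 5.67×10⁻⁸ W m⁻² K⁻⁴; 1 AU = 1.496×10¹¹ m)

From T_eq⁴ = L(1−A)/(16πσd²): d = √[L(1−A)/(16πσT_eq⁴)].
d = √[7.66×10²⁶ × 0.76 / (16π × 5.67×10⁻⁸ × (193)⁴)] = 3.84×10¹¹ m = 2.56 AU.

d ≈ 2.56 AU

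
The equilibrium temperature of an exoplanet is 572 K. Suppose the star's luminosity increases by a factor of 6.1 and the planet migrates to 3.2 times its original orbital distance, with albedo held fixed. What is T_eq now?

T_eq ≈ 503 K

T_eq ∝ L^(1/4) · d^(−1/2).
T′ = 572 × 6.1^(1/4) / 3.2^(1/2) = 503 K.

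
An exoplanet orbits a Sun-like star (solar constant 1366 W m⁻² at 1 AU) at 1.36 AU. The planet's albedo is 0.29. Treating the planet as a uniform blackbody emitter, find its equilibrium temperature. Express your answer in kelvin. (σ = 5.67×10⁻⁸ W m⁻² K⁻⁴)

Flux at 1.36 AU: S = 1366/1.36² = 739 W m⁻².
Energy balance: absorbed = emitted ⇒ πR²·S(1−A) = 4πR²·σT_eq⁴, so T_eq⁴ = S(1−A)/(4σ).
T_eq = [739 × 0.71 / (4 × 5.67×10⁻⁸)]^(1/4) = (2.31×10⁹)^(1/4) = 219 K.

T_eq ≈ 219 K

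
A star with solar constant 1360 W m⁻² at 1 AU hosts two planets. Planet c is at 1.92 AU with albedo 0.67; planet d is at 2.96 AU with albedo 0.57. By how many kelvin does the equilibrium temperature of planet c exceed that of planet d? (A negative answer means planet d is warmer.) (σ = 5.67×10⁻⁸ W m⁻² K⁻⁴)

T_eq = [S₀(1−A)/(4σd²)]^(1/4), so T ∝ (1−A)^(1/4) / √d.
T₁ = [1360×0.33/(4×5.67×10⁻⁸×1.92²)]^(1/4) = 152.21 K.
T₂ = [1360×0.43/(4×5.67×10⁻⁸×2.96²)]^(1/4) = 130.98 K.

ΔT ≈ 21.2 K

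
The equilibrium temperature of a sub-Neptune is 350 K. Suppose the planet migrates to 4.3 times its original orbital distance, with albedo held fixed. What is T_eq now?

T_eq ∝ L^(1/4) · d^(−1/2).
T′ = 350 / 4.3^(1/2) = 169 K.

T_eq ≈ 169 K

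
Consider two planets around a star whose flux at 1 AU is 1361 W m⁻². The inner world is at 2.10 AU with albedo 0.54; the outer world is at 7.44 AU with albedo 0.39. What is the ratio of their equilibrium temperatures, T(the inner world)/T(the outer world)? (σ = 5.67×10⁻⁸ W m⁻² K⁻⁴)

T₁/T₂ ≈ 1.754

T_eq = [S₀(1−A)/(4σd²)]^(1/4), so T ∝ (1−A)^(1/4) / √d.
T₁ = [1361×0.46/(4×5.67×10⁻⁸×2.10²)]^(1/4) = 158.17 K.
T₂ = [1361×0.61/(4×5.67×10⁻⁸×7.44²)]^(1/4) = 90.18 K.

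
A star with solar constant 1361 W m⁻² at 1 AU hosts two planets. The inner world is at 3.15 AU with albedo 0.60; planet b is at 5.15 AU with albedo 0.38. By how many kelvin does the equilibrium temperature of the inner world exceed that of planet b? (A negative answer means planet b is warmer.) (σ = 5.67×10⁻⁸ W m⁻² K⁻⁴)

T_eq = [S₀(1−A)/(4σd²)]^(1/4), so T ∝ (1−A)^(1/4) / √d.
T₁ = [1361×0.40/(4×5.67×10⁻⁸×3.15²)]^(1/4) = 124.71 K.
T₂ = [1361×0.62/(4×5.67×10⁻⁸×5.15²)]^(1/4) = 108.83 K.

ΔT ≈ 15.9 K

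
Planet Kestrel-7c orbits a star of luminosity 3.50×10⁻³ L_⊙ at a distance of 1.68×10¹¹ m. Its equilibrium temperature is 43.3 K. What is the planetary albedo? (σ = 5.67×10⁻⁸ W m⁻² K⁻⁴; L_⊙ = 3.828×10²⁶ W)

A ≈ 0.79

L = 3.50×10⁻³ × 3.828×10²⁶ = 1.34×10²⁴ W.
Flux: S = L/(4πd²) = 1.34×10²⁴/(4π×(1.68×10¹¹)²) = 3.78 W m⁻².
From T_eq⁴ = S(1−A)/(4σ): 1−A = 4σT_eq⁴/S.
1−A = 4 × 5.67×10⁻⁸ × (43.3)⁴ / 3.78 = 0.211.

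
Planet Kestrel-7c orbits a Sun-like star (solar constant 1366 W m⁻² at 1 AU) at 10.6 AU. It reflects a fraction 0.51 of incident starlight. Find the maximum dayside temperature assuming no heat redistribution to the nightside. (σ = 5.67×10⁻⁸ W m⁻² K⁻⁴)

T_ss ≈ 101 K

Flux at 10.6 AU: S = 1366/10.6² = 12.2 W m⁻².
With no redistribution each surface element balances locally: S(1−A) = σT⁴.
T = [12.2 × 0.49 / 5.67×10⁻⁸]^(1/4) = (1.05×10⁸)^(1/4) = 101 K.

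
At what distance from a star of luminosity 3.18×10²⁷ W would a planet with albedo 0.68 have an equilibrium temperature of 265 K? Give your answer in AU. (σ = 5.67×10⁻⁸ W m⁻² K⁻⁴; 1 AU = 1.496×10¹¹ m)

d ≈ 1.80 AU

From T_eq⁴ = L(1−A)/(16πσd²): d = √[L(1−A)/(16πσT_eq⁴)].
d = √[3.18×10²⁷ × 0.32 / (16π × 5.67×10⁻⁸ × (265)⁴)] = 2.69×10¹¹ m = 1.80 AU.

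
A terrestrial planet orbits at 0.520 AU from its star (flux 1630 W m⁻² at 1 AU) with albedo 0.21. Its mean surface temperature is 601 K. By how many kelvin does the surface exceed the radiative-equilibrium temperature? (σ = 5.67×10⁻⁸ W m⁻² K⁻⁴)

ΔT ≈ 220.3 K

S = 1630/0.520² = 6028 W m⁻².
T_eq = [S(1−A)/(4σ)]^(1/4) = [6028×0.79/(4×5.67×10⁻⁸)]^(1/4) = 380.7 K.
ΔT = T_surf − T_eq = 601 − 380.7.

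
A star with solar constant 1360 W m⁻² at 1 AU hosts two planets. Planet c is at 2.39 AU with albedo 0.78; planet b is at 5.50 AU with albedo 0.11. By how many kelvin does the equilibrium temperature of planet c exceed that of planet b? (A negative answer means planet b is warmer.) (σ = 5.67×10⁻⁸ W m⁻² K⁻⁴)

T_eq = [S₀(1−A)/(4σd²)]^(1/4), so T ∝ (1−A)^(1/4) / √d.
T₁ = [1360×0.22/(4×5.67×10⁻⁸×2.39²)]^(1/4) = 123.28 K.
T₂ = [1360×0.89/(4×5.67×10⁻⁸×5.50²)]^(1/4) = 115.25 K.

ΔT ≈ 8.0 K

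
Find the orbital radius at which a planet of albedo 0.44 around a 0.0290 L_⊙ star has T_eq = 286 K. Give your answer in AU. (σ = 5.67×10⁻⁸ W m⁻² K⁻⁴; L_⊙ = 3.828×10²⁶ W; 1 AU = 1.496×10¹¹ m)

L = 0.0290 × 3.828×10²⁶ = 1.11×10²⁵ W.
From T_eq⁴ = L(1−A)/(16πσd²): d = √[L(1−A)/(16πσT_eq⁴)].
d = √[1.11×10²⁵ × 0.56 / (16π × 5.67×10⁻⁸ × (286)⁴)] = 1.81×10¹⁰ m = 0.121 AU.

d ≈ 0.121 AU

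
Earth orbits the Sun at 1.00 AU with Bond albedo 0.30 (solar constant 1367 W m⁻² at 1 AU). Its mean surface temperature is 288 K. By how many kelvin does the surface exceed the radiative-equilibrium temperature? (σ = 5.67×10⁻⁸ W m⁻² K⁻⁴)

S = 1367/1.00² = 1367 W m⁻².
T_eq = [S(1−A)/(4σ)]^(1/4) = [1367×0.70/(4×5.67×10⁻⁸)]^(1/4) = 254.9 K.
ΔT = T_surf − T_eq = 288 − 254.9.

ΔT ≈ 33.1 K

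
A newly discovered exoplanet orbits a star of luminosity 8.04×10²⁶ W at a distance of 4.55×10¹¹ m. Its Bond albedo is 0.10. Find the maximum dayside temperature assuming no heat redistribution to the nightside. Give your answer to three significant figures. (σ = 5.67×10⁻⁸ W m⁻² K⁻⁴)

T_ss ≈ 265 K

Flux: S = L/(4πd²) = 8.04×10²⁶/(4π×(4.55×10¹¹)²) = 309 W m⁻².
With no redistribution each surface element balances locally: S(1−A) = σT⁴.
T = [309 × 0.90 / 5.67×10⁻⁸]^(1/4) = (4.91×10⁹)^(1/4) = 265 K.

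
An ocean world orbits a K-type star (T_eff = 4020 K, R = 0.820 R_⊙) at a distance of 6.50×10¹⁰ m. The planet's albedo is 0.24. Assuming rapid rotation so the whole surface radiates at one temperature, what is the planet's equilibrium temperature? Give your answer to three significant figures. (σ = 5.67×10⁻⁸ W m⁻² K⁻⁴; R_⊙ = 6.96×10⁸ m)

T_eq ≈ 249 K

R_⋆ = 0.820 × 6.96×10⁸ = 5.71×10⁸ m.
L = 4πR_⋆²σT_⋆⁴ = 4π(5.71×10⁸)² × 5.67×10⁻⁸ × (4020)⁴ = 6.06×10²⁵ W.
S = L/(4πd²) = 1140 W m⁻².
Energy balance: absorbed = emitted ⇒ πR²·S(1−A) = 4πR²·σT_eq⁴, so T_eq⁴ = S(1−A)/(4σ).
T_eq = [1140 × 0.76 / (4 × 5.67×10⁻⁸)]^(1/4) = (3.83×10⁹)^(1/4) = 249 K.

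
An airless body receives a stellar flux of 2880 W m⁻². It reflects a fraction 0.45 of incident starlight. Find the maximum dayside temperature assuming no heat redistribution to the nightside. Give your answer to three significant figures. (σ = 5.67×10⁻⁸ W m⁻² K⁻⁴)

T_ss ≈ 409 K

With no redistribution each surface element balances locally: S(1−A) = σT⁴.
T = [2880 × 0.55 / 5.67×10⁻⁸]^(1/4) = (2.79×10¹⁰)^(1/4) = 409 K.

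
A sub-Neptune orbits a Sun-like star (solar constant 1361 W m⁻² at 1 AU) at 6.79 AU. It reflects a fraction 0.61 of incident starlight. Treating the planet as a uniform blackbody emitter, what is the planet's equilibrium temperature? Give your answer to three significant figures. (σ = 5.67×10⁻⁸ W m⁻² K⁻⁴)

Flux at 6.79 AU: S = 1361/6.79² = 29.5 W m⁻².
Energy balance: absorbed = emitted ⇒ πR²·S(1−A) = 4πR²·σT_eq⁴, so T_eq⁴ = S(1−A)/(4σ).
T_eq = [29.5 × 0.39 / (4 × 5.67×10⁻⁸)]^(1/4) = (5.08×10⁷)^(1/4) = 84.4 K.

T_eq ≈ 84.4 K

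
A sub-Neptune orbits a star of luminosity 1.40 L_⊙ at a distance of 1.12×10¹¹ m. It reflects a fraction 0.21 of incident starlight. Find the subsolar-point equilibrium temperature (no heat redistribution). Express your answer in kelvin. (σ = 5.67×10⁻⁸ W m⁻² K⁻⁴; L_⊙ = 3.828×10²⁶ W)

T_ss ≈ 467 K

L = 1.40 × 3.828×10²⁶ = 5.36×10²⁶ W.
Flux: S = L/(4πd²) = 5.36×10²⁶/(4π×(1.12×10¹¹)²) = 3400 W m⁻².
At the subsolar point the surface absorbs S(1−A) and emits σT⁴ per unit area — no factor of 4, since only the local patch is in balance.
T = [3400 × 0.79 / 5.67×10⁻⁸]^(1/4) = (4.74×10¹⁰)^(1/4) = 467 K.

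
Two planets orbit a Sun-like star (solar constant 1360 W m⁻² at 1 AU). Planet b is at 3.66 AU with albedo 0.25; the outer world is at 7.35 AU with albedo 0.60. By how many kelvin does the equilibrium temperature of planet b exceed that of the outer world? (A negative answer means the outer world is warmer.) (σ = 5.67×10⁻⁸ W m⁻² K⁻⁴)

ΔT ≈ 53.7 K

T_eq = [S₀(1−A)/(4σd²)]^(1/4), so T ∝ (1−A)^(1/4) / √d.
T₁ = [1360×0.75/(4×5.67×10⁻⁸×3.66²)]^(1/4) = 135.36 K.
T₂ = [1360×0.40/(4×5.67×10⁻⁸×7.35²)]^(1/4) = 81.63 K.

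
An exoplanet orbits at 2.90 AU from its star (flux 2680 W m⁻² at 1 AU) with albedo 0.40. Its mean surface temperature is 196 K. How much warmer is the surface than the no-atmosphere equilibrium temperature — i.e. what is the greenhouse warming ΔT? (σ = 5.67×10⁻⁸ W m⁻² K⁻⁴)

ΔT ≈ 25.6 K

S = 2680/2.90² = 318.7 W m⁻².
T_eq = [S(1−A)/(4σ)]^(1/4) = [318.7×0.60/(4×5.67×10⁻⁸)]^(1/4) = 170.4 K.
ΔT = T_surf − T_eq = 196 − 170.4.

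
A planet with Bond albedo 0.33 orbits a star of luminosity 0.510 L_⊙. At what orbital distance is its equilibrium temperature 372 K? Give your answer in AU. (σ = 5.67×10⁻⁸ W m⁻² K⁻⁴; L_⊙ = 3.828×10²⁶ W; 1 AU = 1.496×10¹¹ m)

L = 0.510 × 3.828×10²⁶ = 1.95×10²⁶ W.
From T_eq⁴ = L(1−A)/(16πσd²): d = √[L(1−A)/(16πσT_eq⁴)].
d = √[1.95×10²⁶ × 0.67 / (16π × 5.67×10⁻⁸ × (372)⁴)] = 4.90×10¹⁰ m = 0.327 AU.

d ≈ 0.327 AU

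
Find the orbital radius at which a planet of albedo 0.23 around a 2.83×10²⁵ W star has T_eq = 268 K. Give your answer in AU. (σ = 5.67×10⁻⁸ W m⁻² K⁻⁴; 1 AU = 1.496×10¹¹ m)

d ≈ 0.257 AU

From T_eq⁴ = L(1−A)/(16πσd²): d = √[L(1−A)/(16πσT_eq⁴)].
d = √[2.83×10²⁵ × 0.77 / (16π × 5.67×10⁻⁸ × (268)⁴)] = 3.85×10¹⁰ m = 0.257 AU.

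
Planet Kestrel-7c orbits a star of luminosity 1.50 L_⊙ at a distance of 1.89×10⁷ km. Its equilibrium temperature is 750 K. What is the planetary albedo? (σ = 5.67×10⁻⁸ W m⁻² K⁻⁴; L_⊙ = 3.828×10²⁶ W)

A ≈ 0.44

d = 1.89×10⁷ km = 1.89×10¹⁰ m.
L = 1.50 × 3.828×10²⁶ = 5.74×10²⁶ W.
Flux: S = L/(4πd²) = 5.74×10²⁶/(4π×(1.89×10¹⁰)²) = 1.28×10⁵ W m⁻².
From T_eq⁴ = S(1−A)/(4σ): 1−A = 4σT_eq⁴/S.
1−A = 4 × 5.67×10⁻⁸ × (750)⁴ / 1.28×10⁵ = 0.561.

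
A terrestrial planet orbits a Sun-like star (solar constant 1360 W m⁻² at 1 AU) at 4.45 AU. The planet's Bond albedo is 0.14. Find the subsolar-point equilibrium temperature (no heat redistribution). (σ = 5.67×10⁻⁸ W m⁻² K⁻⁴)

Flux at 4.45 AU: S = 1360/4.45² = 68.7 W m⁻².
At the subsolar point the surface absorbs S(1−A) and emits σT⁴ per unit area — no factor of 4, since only the local patch is in balance.
T = [68.7 × 0.86 / 5.67×10⁻⁸]^(1/4) = (1.04×10⁹)^(1/4) = 180 K.

T_ss ≈ 180 K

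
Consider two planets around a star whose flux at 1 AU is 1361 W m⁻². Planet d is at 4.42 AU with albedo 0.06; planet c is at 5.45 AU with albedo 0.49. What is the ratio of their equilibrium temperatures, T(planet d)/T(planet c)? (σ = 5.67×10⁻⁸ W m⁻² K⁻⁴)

T₁/T₂ ≈ 1.294

T_eq = [S₀(1−A)/(4σd²)]^(1/4), so T ∝ (1−A)^(1/4) / √d.
T₁ = [1361×0.94/(4×5.67×10⁻⁸×4.42²)]^(1/4) = 130.35 K.
T₂ = [1361×0.51/(4×5.67×10⁻⁸×5.45²)]^(1/4) = 100.75 K.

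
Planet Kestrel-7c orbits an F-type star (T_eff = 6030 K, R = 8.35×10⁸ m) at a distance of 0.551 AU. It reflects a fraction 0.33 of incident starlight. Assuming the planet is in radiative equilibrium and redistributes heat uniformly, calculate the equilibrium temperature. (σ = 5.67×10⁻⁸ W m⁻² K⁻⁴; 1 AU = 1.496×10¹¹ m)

d = 0.551 AU = 8.24×10¹⁰ m.
L = 4πR_⋆²σT_⋆⁴ = 4π(8.35×10⁸)² × 5.67×10⁻⁸ × (6030)⁴ = 6.57×10²⁶ W.
S = L/(4πd²) = 7690 W m⁻².
Energy balance: absorbed = emitted ⇒ πR²·S(1−A) = 4πR²·σT_eq⁴, so T_eq⁴ = S(1−A)/(4σ).
T_eq = [7690 × 0.67 / (4 × 5.67×10⁻⁸)]^(1/4) = (2.27×10¹⁰)^(1/4) = 388 K.

T_eq ≈ 388 K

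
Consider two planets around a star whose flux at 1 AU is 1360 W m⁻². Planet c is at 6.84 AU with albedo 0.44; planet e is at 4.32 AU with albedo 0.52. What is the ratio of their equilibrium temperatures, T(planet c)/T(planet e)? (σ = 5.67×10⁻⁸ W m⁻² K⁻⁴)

T₁/T₂ ≈ 0.826

T_eq = [S₀(1−A)/(4σd²)]^(1/4), so T ∝ (1−A)^(1/4) / √d.
T₁ = [1360×0.56/(4×5.67×10⁻⁸×6.84²)]^(1/4) = 92.04 K.
T₂ = [1360×0.48/(4×5.67×10⁻⁸×4.32²)]^(1/4) = 111.44 K.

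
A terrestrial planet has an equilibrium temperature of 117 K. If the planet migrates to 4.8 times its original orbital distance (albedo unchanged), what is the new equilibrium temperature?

T_eq ∝ L^(1/4) · d^(−1/2).
T′ = 117 / 4.8^(1/2) = 53.4 K.

T_eq ≈ 53.4 K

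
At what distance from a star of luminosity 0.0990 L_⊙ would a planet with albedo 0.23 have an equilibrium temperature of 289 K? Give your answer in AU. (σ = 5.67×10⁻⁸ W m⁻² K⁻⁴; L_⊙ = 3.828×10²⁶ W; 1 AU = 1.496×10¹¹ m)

L = 0.0990 × 3.828×10²⁶ = 3.79×10²⁵ W.
From T_eq⁴ = L(1−A)/(16πσd²): d = √[L(1−A)/(16πσT_eq⁴)].
d = √[3.79×10²⁵ × 0.77 / (16π × 5.67×10⁻⁸ × (289)⁴)] = 3.83×10¹⁰ m = 0.256 AU.

d ≈ 0.256 AU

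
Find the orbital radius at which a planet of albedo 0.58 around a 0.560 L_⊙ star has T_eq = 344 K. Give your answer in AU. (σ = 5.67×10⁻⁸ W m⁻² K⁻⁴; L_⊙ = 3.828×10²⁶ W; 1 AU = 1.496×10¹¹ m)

L = 0.560 × 3.828×10²⁶ = 2.14×10²⁶ W.
From T_eq⁴ = L(1−A)/(16πσd²): d = √[L(1−A)/(16πσT_eq⁴)].
d = √[2.14×10²⁶ × 0.42 / (16π × 5.67×10⁻⁸ × (344)⁴)] = 4.75×10¹⁰ m = 0.317 AU.

d ≈ 0.317 AU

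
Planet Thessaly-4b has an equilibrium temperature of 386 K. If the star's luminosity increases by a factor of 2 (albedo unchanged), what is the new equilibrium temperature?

T_eq ≈ 459 K

T_eq ∝ L^(1/4) · d^(−1/2).
T′ = 386 × 2^(1/4) = 459 K.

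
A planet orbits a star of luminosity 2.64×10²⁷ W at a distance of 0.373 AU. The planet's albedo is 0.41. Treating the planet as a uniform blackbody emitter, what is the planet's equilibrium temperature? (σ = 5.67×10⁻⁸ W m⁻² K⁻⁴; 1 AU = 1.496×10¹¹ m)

T_eq ≈ 647 K

d = 0.373 AU = 5.58×10¹⁰ m.
Flux: S = L/(4πd²) = 2.64×10²⁷/(4π×(5.58×10¹⁰)²) = 6.75×10⁴ W m⁻².
Energy balance: absorbed = emitted ⇒ πR²·S(1−A) = 4πR²·σT_eq⁴, so T_eq⁴ = S(1−A)/(4σ).
T_eq = [6.75×10⁴ × 0.59 / (4 × 5.67×10⁻⁸)]^(1/4) = (1.76×10¹¹)^(1/4) = 647 K.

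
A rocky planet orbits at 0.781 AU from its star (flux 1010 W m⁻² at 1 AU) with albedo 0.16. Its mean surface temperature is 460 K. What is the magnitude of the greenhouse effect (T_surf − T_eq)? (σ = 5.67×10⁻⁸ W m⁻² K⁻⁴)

ΔT ≈ 180.2 K

S = 1010/0.781² = 1656 W m⁻².
T_eq = [S(1−A)/(4σ)]^(1/4) = [1656×0.84/(4×5.67×10⁻⁸)]^(1/4) = 279.8 K.
ΔT = T_surf − T_eq = 460 − 279.8.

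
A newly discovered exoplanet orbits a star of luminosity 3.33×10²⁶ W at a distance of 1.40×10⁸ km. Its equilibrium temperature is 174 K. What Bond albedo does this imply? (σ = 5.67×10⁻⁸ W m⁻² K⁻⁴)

A ≈ 0.85

d = 1.40×10⁸ km = 1.40×10¹¹ m.
Flux: S = L/(4πd²) = 3.33×10²⁶/(4π×(1.40×10¹¹)²) = 1350 W m⁻².
From T_eq⁴ = S(1−A)/(4σ): 1−A = 4σT_eq⁴/S.
1−A = 4 × 5.67×10⁻⁸ × (174)⁴ / 1350 = 0.154.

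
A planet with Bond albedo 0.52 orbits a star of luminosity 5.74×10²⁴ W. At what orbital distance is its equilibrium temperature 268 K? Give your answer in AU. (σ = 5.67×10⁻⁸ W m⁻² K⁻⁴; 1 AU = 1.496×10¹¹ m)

d ≈ 0.0915 AU

From T_eq⁴ = L(1−A)/(16πσd²): d = √[L(1−A)/(16πσT_eq⁴)].
d = √[5.74×10²⁴ × 0.48 / (16π × 5.67×10⁻⁸ × (268)⁴)] = 1.37×10¹⁰ m = 0.0915 AU.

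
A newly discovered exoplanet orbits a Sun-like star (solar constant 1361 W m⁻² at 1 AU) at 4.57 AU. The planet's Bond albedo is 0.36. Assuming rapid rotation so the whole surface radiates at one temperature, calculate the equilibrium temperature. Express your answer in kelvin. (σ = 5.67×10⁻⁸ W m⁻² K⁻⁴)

Flux at 4.57 AU: S = 1361/4.57² = 65.2 W m⁻².
Energy balance: absorbed = emitted ⇒ πR²·S(1−A) = 4πR²·σT_eq⁴, so T_eq⁴ = S(1−A)/(4σ).
T_eq = [65.2 × 0.64 / (4 × 5.67×10⁻⁸)]^(1/4) = (1.84×10⁸)^(1/4) = 116 K.

T_eq ≈ 116 K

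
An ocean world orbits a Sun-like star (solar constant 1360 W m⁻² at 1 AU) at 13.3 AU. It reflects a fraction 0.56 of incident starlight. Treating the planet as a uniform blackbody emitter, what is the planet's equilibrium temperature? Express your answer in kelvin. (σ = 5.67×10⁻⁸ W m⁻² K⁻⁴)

Flux at 13.3 AU: S = 1360/13.3² = 7.69 W m⁻².
Energy balance: absorbed = emitted ⇒ πR²·S(1−A) = 4πR²·σT_eq⁴, so T_eq⁴ = S(1−A)/(4σ).
T_eq = [7.69 × 0.44 / (4 × 5.67×10⁻⁸)]^(1/4) = (1.49×10⁷)^(1/4) = 62.1 K.

T_eq ≈ 62.1 K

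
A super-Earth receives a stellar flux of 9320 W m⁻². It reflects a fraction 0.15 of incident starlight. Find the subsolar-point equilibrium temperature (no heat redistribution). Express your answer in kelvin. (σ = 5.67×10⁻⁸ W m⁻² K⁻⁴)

T_ss ≈ 611 K

At the subsolar point the surface absorbs S(1−A) and emits σT⁴ per unit area — no factor of 4, since only the local patch is in balance.
T = [9320 × 0.85 / 5.67×10⁻⁸]^(1/4) = (1.40×10¹¹)^(1/4) = 611 K.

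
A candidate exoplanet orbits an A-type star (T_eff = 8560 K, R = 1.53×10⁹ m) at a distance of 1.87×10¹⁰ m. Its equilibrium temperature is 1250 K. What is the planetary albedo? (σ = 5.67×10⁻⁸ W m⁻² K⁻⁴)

L = 4πR_⋆²σT_⋆⁴ = 4π(1.53×10⁹)² × 5.67×10⁻⁸ × (8560)⁴ = 8.96×10²⁷ W.
S = L/(4πd²) = 2.04×10⁶ W m⁻².
From T_eq⁴ = S(1−A)/(4σ): 1−A = 4σT_eq⁴/S.
1−A = 4 × 5.67×10⁻⁸ × (1250)⁴ / 2.04×10⁶ = 0.272.

A ≈ 0.73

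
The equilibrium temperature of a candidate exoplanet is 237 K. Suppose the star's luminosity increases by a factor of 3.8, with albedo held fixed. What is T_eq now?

T_eq ≈ 331 K

T_eq ∝ L^(1/4) · d^(−1/2).
T′ = 237 × 3.8^(1/4) = 331 K.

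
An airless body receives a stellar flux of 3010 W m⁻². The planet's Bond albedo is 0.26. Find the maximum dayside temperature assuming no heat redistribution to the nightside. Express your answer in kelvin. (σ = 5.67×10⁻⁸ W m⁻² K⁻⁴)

With no redistribution each surface element balances locally: S(1−A) = σT⁴.
T = [3010 × 0.74 / 5.67×10⁻⁸]^(1/4) = (3.93×10¹⁰)^(1/4) = 445 K.

T_ss ≈ 445 K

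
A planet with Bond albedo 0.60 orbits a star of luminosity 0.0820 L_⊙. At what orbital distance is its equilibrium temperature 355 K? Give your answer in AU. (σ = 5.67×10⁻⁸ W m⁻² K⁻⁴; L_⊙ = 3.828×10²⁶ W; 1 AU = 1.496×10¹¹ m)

d ≈ 0.111 AU

L = 0.0820 × 3.828×10²⁶ = 3.14×10²⁵ W.
From T_eq⁴ = L(1−A)/(16πσd²): d = √[L(1−A)/(16πσT_eq⁴)].
d = √[3.14×10²⁵ × 0.40 / (16π × 5.67×10⁻⁸ × (355)⁴)] = 1.67×10¹⁰ m = 0.111 AU.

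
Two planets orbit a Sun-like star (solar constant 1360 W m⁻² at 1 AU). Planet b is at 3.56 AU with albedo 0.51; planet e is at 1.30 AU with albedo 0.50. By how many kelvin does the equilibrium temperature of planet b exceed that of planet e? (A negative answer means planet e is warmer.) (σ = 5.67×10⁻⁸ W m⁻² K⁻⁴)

ΔT ≈ -81.8 K

T_eq = [S₀(1−A)/(4σd²)]^(1/4), so T ∝ (1−A)^(1/4) / √d.
T₁ = [1360×0.49/(4×5.67×10⁻⁸×3.56²)]^(1/4) = 123.40 K.
T₂ = [1360×0.50/(4×5.67×10⁻⁸×1.30²)]^(1/4) = 205.23 K.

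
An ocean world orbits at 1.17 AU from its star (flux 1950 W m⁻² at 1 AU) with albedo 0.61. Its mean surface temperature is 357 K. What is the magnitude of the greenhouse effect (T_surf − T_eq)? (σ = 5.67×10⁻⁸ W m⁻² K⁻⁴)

S = 1950/1.17² = 1425 W m⁻².
T_eq = [S(1−A)/(4σ)]^(1/4) = [1425×0.39/(4×5.67×10⁻⁸)]^(1/4) = 222.5 K.
ΔT = T_surf − T_eq = 357 − 222.5.

ΔT ≈ 134.5 K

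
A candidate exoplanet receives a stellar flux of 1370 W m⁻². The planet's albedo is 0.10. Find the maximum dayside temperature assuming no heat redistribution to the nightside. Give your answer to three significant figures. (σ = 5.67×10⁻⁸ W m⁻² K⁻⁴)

With no redistribution each surface element balances locally: S(1−A) = σT⁴.
T = [1370 × 0.90 / 5.67×10⁻⁸]^(1/4) = (2.17×10¹⁰)^(1/4) = 384 K.

T_ss ≈ 384 K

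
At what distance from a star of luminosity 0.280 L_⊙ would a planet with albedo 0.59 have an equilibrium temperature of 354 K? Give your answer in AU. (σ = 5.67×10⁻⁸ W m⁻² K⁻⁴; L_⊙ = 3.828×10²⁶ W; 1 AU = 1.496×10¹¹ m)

d ≈ 0.209 AU

L = 0.280 × 3.828×10²⁶ = 1.07×10²⁶ W.
From T_eq⁴ = L(1−A)/(16πσd²): d = √[L(1−A)/(16πσT_eq⁴)].
d = √[1.07×10²⁶ × 0.41 / (16π × 5.67×10⁻⁸ × (354)⁴)] = 3.13×10¹⁰ m = 0.209 AU.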